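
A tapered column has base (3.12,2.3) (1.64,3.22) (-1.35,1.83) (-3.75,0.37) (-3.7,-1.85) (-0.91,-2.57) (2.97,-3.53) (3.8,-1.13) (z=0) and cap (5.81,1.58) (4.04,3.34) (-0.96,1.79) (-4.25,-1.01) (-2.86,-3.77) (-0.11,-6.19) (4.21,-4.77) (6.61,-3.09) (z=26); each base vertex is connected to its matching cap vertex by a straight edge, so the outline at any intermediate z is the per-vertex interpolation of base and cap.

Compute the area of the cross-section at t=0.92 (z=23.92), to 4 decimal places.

Cross-section at t=0.92: each vertex is (1-t)·p0[i] + t·p1[i].
  v1: (1-0.92)·(3.12,2.3) + 0.92·(5.81,1.58) = (5.5948,1.6376)
  v2: (1-0.92)·(1.64,3.22) + 0.92·(4.04,3.34) = (3.8480,3.3304)
  v3: (1-0.92)·(-1.35,1.83) + 0.92·(-0.96,1.79) = (-0.9912,1.7932)
  v4: (1-0.92)·(-3.75,0.37) + 0.92·(-4.25,-1.01) = (-4.2100,-0.8996)
  v5: (1-0.92)·(-3.7,-1.85) + 0.92·(-2.86,-3.77) = (-2.9272,-3.6164)
  v6: (1-0.92)·(-0.91,-2.57) + 0.92·(-0.11,-6.19) = (-0.1740,-5.9004)
  v7: (1-0.92)·(2.97,-3.53) + 0.92·(4.21,-4.77) = (4.1108,-4.6708)
  v8: (1-0.92)·(3.8,-1.13) + 0.92·(6.61,-3.09) = (6.3852,-2.9332)
Shoelace sum Σ(x_i·y_{i+1} − x_{i+1}·y_i):
  i=1: 5.5948·3.3304 − 3.8480·1.6376 = +12.3314 (running +12.3314)
  i=2: 3.8480·1.7932 − -0.9912·3.3304 = +10.2013 (running +22.5328)
  i=3: -0.9912·-0.8996 − -4.2100·1.7932 = +8.4411 (running +30.9738)
  i=4: -4.2100·-3.6164 − -2.9272·-0.8996 = +12.5917 (running +43.5656)
  i=5: -2.9272·-5.9004 − -0.1740·-3.6164 = +16.6424 (running +60.2080)
  i=6: -0.1740·-4.6708 − 4.1108·-5.9004 = +25.0681 (running +85.2760)
  i=7: 4.1108·-2.9332 − 6.3852·-4.6708 = +17.7662 (running +103.0422)
  i=8: 6.3852·1.6376 − 5.5948·-2.9332 = +26.8671 (running +129.9093)
Area = |Σ|/2 = |129.9093|/2 = 64.9546

Area at t=0.92: 64.9546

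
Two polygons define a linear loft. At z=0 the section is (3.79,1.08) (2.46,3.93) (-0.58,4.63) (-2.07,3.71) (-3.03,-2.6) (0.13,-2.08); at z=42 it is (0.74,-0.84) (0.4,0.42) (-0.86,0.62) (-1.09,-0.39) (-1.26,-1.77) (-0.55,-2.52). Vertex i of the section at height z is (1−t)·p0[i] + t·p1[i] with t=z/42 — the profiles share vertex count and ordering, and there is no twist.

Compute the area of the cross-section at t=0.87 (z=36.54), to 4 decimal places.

Cross-section at t=0.87: each vertex is (1-t)·p0[i] + t·p1[i].
  v1: (1-0.87)·(3.79,1.08) + 0.87·(0.74,-0.84) = (1.1365,-0.5904)
  v2: (1-0.87)·(2.46,3.93) + 0.87·(0.4,0.42) = (0.6678,0.8763)
  v3: (1-0.87)·(-0.58,4.63) + 0.87·(-0.86,0.62) = (-0.8236,1.1413)
  v4: (1-0.87)·(-2.07,3.71) + 0.87·(-1.09,-0.39) = (-1.2174,0.1430)
  v5: (1-0.87)·(-3.03,-2.6) + 0.87·(-1.26,-1.77) = (-1.4901,-1.8779)
  v6: (1-0.87)·(0.13,-2.08) + 0.87·(-0.55,-2.52) = (-0.4616,-2.4628)
Shoelace sum Σ(x_i·y_{i+1} − x_{i+1}·y_i):
  i=1: 1.1365·0.8763 − 0.6678·-0.5904 = +1.3902 (running +1.3902)
  i=2: 0.6678·1.1413 − -0.8236·0.8763 = +1.4839 (running +2.8741)
  i=3: -0.8236·0.1430 − -1.2174·1.1413 = +1.2716 (running +4.1457)
  i=4: -1.2174·-1.8779 − -1.4901·0.1430 = +2.4992 (running +6.6449)
  i=5: -1.4901·-2.4628 − -0.4616·-1.8779 = +2.8030 (running +9.4479)
  i=6: -0.4616·-0.5904 − 1.1365·-2.4628 = +3.0715 (running +12.5194)
Area = |Σ|/2 = |12.5194|/2 = 6.2597

Area at t=0.87: 6.2597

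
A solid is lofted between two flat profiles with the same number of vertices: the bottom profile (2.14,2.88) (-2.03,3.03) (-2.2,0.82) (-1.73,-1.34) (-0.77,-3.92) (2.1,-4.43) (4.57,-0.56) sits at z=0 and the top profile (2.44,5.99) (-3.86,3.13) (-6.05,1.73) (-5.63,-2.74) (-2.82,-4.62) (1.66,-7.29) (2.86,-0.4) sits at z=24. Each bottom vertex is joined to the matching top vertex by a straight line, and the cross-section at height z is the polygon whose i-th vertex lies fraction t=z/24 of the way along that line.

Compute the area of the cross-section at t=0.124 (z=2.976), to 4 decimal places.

Cross-section at t=0.124: each vertex is (1-t)·p0[i] + t·p1[i].
  v1: (1-0.124)·(2.14,2.88) + 0.124·(2.44,5.99) = (2.1772,3.2656)
  v2: (1-0.124)·(-2.03,3.03) + 0.124·(-3.86,3.13) = (-2.2569,3.0424)
  v3: (1-0.124)·(-2.2,0.82) + 0.124·(-6.05,1.73) = (-2.6774,0.9328)
  v4: (1-0.124)·(-1.73,-1.34) + 0.124·(-5.63,-2.74) = (-2.2136,-1.5136)
  v5: (1-0.124)·(-0.77,-3.92) + 0.124·(-2.82,-4.62) = (-1.0242,-4.0068)
  v6: (1-0.124)·(2.1,-4.43) + 0.124·(1.66,-7.29) = (2.0454,-4.7846)
  v7: (1-0.124)·(4.57,-0.56) + 0.124·(2.86,-0.4) = (4.3580,-0.5402)
Shoelace sum Σ(x_i·y_{i+1} − x_{i+1}·y_i):
  i=1: 2.1772·3.0424 − -2.2569·3.2656 = +13.9942 (running +13.9942)
  i=2: -2.2569·0.9328 − -2.6774·3.0424 = +6.0404 (running +20.0346)
  i=3: -2.6774·-1.5136 − -2.2136·0.9328 = +6.1174 (running +26.1520)
  i=4: -2.2136·-4.0068 − -1.0242·-1.5136 = +7.3192 (running +33.4712)
  i=5: -1.0242·-4.7846 − 2.0454·-4.0068 = +13.0961 (running +46.5673)
  i=6: 2.0454·-0.5402 − 4.3580·-4.7846 = +19.7464 (running +66.3138)
  i=7: 4.3580·3.2656 − 2.1772·-0.5402 = +15.4076 (running +81.7213)
Area = |Σ|/2 = |81.7213|/2 = 40.8607

Area at t=0.124: 40.8607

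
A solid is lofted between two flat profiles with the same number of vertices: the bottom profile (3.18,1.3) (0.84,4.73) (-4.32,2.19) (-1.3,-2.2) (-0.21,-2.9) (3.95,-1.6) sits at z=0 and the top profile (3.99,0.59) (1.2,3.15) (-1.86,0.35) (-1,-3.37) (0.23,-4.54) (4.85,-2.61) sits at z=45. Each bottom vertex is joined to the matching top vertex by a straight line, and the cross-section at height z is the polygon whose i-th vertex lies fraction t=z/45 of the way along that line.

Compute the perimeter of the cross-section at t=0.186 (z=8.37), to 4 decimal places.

Cross-section at t=0.186: each vertex is (1-t)·p0[i] + t·p1[i].
  v1: (1-0.186)·(3.18,1.3) + 0.186·(3.99,0.59) = (3.3307,1.1679)
  v2: (1-0.186)·(0.84,4.73) + 0.186·(1.2,3.15) = (0.9070,4.4361)
  v3: (1-0.186)·(-4.32,2.19) + 0.186·(-1.86,0.35) = (-3.8624,1.8478)
  v4: (1-0.186)·(-1.3,-2.2) + 0.186·(-1,-3.37) = (-1.2442,-2.4176)
  v5: (1-0.186)·(-0.21,-2.9) + 0.186·(0.23,-4.54) = (-0.1282,-3.2050)
  v6: (1-0.186)·(3.95,-1.6) + 0.186·(4.85,-2.61) = (4.1174,-1.7879)
Perimeter = Σ |v_{i+1} − v_i|:
  edge 1→2: √(-2.4237² + 3.2682²) = 4.0688 (running 4.0688)
  edge 2→3: √(-4.7694² + -2.5884²) = 5.4265 (running 9.4953)
  edge 3→4: √(2.6182² + -4.2654²) = 5.0049 (running 14.5002)
  edge 4→5: √(1.1160² + -0.7874²) = 1.3659 (running 15.8660)
  edge 5→6: √(4.2456² + 1.4172²) = 4.4758 (running 20.3419)
  edge 6→1: √(-0.7867² + 2.9558²) = 3.0587 (running 23.4006)
Perimeter = 23.4006

Perimeter at t=0.186: 23.4006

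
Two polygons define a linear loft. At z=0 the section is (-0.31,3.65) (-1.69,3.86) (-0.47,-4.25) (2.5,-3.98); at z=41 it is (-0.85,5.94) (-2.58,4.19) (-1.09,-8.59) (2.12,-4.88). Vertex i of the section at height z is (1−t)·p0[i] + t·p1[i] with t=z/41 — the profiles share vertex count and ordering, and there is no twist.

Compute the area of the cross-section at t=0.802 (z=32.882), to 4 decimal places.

Cross-section at t=0.802: each vertex is (1-t)·p0[i] + t·p1[i].
  v1: (1-0.802)·(-0.31,3.65) + 0.802·(-0.85,5.94) = (-0.7431,5.4866)
  v2: (1-0.802)·(-1.69,3.86) + 0.802·(-2.58,4.19) = (-2.4038,4.1247)
  v3: (1-0.802)·(-0.47,-4.25) + 0.802·(-1.09,-8.59) = (-0.9672,-7.7307)
  v4: (1-0.802)·(2.5,-3.98) + 0.802·(2.12,-4.88) = (2.1952,-4.7018)
Shoelace sum Σ(x_i·y_{i+1} − x_{i+1}·y_i):
  i=1: -0.7431·4.1247 − -2.4038·5.4866 = +10.1236 (running +10.1236)
  i=2: -2.4038·-7.7307 − -0.9672·4.1247 = +22.5724 (running +32.6960)
  i=3: -0.9672·-4.7018 − 2.1952·-7.7307 = +21.5185 (running +54.2144)
  i=4: 2.1952·5.4866 − -0.7431·-4.7018 = +8.5505 (running +62.7650)
Area = |Σ|/2 = |62.7650|/2 = 31.3825

Area at t=0.802: 31.3825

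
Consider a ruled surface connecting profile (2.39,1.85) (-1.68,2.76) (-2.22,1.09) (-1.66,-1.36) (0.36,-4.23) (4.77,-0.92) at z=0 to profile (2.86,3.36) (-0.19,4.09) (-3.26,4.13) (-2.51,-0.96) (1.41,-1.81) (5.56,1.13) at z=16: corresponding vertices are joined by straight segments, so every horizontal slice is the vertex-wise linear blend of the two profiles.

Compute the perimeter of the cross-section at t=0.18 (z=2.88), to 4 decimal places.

Perimeter at t=0.18: 21.1544

Cross-section at t=0.18: each vertex is (1-t)·p0[i] + t·p1[i].
  v1: (1-0.18)·(2.39,1.85) + 0.18·(2.86,3.36) = (2.4746,2.1218)
  v2: (1-0.18)·(-1.68,2.76) + 0.18·(-0.19,4.09) = (-1.4118,2.9994)
  v3: (1-0.18)·(-2.22,1.09) + 0.18·(-3.26,4.13) = (-2.4072,1.6372)
  v4: (1-0.18)·(-1.66,-1.36) + 0.18·(-2.51,-0.96) = (-1.8130,-1.2880)
  v5: (1-0.18)·(0.36,-4.23) + 0.18·(1.41,-1.81) = (0.5490,-3.7944)
  v6: (1-0.18)·(4.77,-0.92) + 0.18·(5.56,1.13) = (4.9122,-0.5510)
Perimeter = Σ |v_{i+1} − v_i|:
  edge 1→2: √(-3.8864² + 0.8776²) = 3.9843 (running 3.9843)
  edge 2→3: √(-0.9954² + -1.3622²) = 1.6871 (running 5.6714)
  edge 3→4: √(0.5942² + -2.9252²) = 2.9849 (running 8.6563)
  edge 4→5: √(2.3620² + -2.5064²) = 3.4440 (running 12.1003)
  edge 5→6: √(4.3632² + 3.2434²) = 5.4366 (running 17.5370)
  edge 6→1: √(-2.4376² + 2.6728²) = 3.6174 (running 21.1544)
Perimeter = 21.1544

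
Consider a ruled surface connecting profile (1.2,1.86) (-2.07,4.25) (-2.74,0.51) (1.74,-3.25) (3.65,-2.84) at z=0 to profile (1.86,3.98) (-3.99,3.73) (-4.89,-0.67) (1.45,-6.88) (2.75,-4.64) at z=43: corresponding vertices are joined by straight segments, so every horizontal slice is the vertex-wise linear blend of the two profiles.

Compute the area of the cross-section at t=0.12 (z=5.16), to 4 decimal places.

Cross-section at t=0.12: each vertex is (1-t)·p0[i] + t·p1[i].
  v1: (1-0.12)·(1.2,1.86) + 0.12·(1.86,3.98) = (1.2792,2.1144)
  v2: (1-0.12)·(-2.07,4.25) + 0.12·(-3.99,3.73) = (-2.3004,4.1876)
  v3: (1-0.12)·(-2.74,0.51) + 0.12·(-4.89,-0.67) = (-2.9980,0.3684)
  v4: (1-0.12)·(1.74,-3.25) + 0.12·(1.45,-6.88) = (1.7052,-3.6856)
  v5: (1-0.12)·(3.65,-2.84) + 0.12·(2.75,-4.64) = (3.5420,-3.0560)
Shoelace sum Σ(x_i·y_{i+1} − x_{i+1}·y_i):
  i=1: 1.2792·4.1876 − -2.3004·2.1144 = +10.2207 (running +10.2207)
  i=2: -2.3004·0.3684 − -2.9980·4.1876 = +11.7070 (running +21.9277)
  i=3: -2.9980·-3.6856 − 1.7052·0.3684 = +10.4212 (running +32.3489)
  i=4: 1.7052·-3.0560 − 3.5420·-3.6856 = +7.8433 (running +40.1922)
  i=5: 3.5420·2.1144 − 1.2792·-3.0560 = +11.3984 (running +51.5907)
Area = |Σ|/2 = |51.5907|/2 = 25.7953

Area at t=0.12: 25.7953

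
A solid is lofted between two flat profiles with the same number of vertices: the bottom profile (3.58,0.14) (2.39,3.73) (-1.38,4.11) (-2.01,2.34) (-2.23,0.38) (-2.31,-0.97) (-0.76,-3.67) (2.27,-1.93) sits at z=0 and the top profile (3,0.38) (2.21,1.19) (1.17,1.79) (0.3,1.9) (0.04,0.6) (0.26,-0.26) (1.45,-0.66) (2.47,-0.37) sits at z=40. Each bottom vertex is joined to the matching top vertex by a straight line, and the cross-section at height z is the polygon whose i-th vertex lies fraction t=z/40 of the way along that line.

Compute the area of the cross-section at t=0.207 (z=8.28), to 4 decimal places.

Cross-section at t=0.207: each vertex is (1-t)·p0[i] + t·p1[i].
  v1: (1-0.207)·(3.58,0.14) + 0.207·(3,0.38) = (3.4599,0.1897)
  v2: (1-0.207)·(2.39,3.73) + 0.207·(2.21,1.19) = (2.3527,3.2042)
  v3: (1-0.207)·(-1.38,4.11) + 0.207·(1.17,1.79) = (-0.8521,3.6298)
  v4: (1-0.207)·(-2.01,2.34) + 0.207·(0.3,1.9) = (-1.5318,2.2489)
  v5: (1-0.207)·(-2.23,0.38) + 0.207·(0.04,0.6) = (-1.7601,0.4255)
  v6: (1-0.207)·(-2.31,-0.97) + 0.207·(0.26,-0.26) = (-1.7780,-0.8230)
  v7: (1-0.207)·(-0.76,-3.67) + 0.207·(1.45,-0.66) = (-0.3025,-3.0469)
  v8: (1-0.207)·(2.27,-1.93) + 0.207·(2.47,-0.37) = (2.3114,-1.6071)
Shoelace sum Σ(x_i·y_{i+1} − x_{i+1}·y_i):
  i=1: 3.4599·3.2042 − 2.3527·0.1897 = +10.6401 (running +10.6401)
  i=2: 2.3527·3.6298 − -0.8521·3.2042 = +11.2704 (running +21.9105)
  i=3: -0.8521·2.2489 − -1.5318·3.6298 = +3.6438 (running +25.5543)
  i=4: -1.5318·0.4255 − -1.7601·2.2489 = +3.3065 (running +28.8607)
  i=5: -1.7601·-0.8230 − -1.7780·0.4255 = +2.2052 (running +31.0660)
  i=6: -1.7780·-3.0469 − -0.3025·-0.8230 = +5.1685 (running +36.2345)
  i=7: -0.3025·-1.6071 − 2.3114·-3.0469 = +7.5289 (running +43.7633)
  i=8: 2.3114·0.1897 − 3.4599·-1.6071 = +5.9988 (running +49.7622)
Area = |Σ|/2 = |49.7622|/2 = 24.8811

Area at t=0.207: 24.8811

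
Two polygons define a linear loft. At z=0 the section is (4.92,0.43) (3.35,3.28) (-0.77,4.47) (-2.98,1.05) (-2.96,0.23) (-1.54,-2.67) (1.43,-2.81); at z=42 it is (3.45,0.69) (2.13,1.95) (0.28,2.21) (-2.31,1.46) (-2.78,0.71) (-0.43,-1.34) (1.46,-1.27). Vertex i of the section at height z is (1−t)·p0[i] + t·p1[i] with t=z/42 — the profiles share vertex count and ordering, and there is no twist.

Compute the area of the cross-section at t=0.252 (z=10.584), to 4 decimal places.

Cross-section at t=0.252: each vertex is (1-t)·p0[i] + t·p1[i].
  v1: (1-0.252)·(4.92,0.43) + 0.252·(3.45,0.69) = (4.5496,0.4955)
  v2: (1-0.252)·(3.35,3.28) + 0.252·(2.13,1.95) = (3.0426,2.9448)
  v3: (1-0.252)·(-0.77,4.47) + 0.252·(0.28,2.21) = (-0.5054,3.9005)
  v4: (1-0.252)·(-2.98,1.05) + 0.252·(-2.31,1.46) = (-2.8112,1.1533)
  v5: (1-0.252)·(-2.96,0.23) + 0.252·(-2.78,0.71) = (-2.9146,0.3510)
  v6: (1-0.252)·(-1.54,-2.67) + 0.252·(-0.43,-1.34) = (-1.2603,-2.3348)
  v7: (1-0.252)·(1.43,-2.81) + 0.252·(1.46,-1.27) = (1.4376,-2.4219)
Shoelace sum Σ(x_i·y_{i+1} − x_{i+1}·y_i):
  i=1: 4.5496·2.9448 − 3.0426·0.4955 = +11.8901 (running +11.8901)
  i=2: 3.0426·3.9005 − -0.5054·2.9448 = +13.3558 (running +25.2458)
  i=3: -0.5054·1.1533 − -2.8112·3.9005 = +10.3820 (running +35.6278)
  i=4: -2.8112·0.3510 − -2.9146·1.1533 = +2.3749 (running +38.0027)
  i=5: -2.9146·-2.3348 − -1.2603·0.3510 = +7.2475 (running +45.2503)
  i=6: -1.2603·-2.4219 − 1.4376·-2.3348 = +6.4088 (running +51.6590)
  i=7: 1.4376·0.4955 − 4.5496·-2.4219 = +11.7310 (running +63.3900)
Area = |Σ|/2 = |63.3900|/2 = 31.6950

Area at t=0.252: 31.6950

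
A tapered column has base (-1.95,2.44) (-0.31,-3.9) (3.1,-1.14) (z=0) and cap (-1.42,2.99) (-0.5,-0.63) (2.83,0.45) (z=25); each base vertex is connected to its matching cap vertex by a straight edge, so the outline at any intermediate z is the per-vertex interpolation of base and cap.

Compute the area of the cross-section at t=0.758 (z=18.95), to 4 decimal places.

Area at t=0.758: 7.9780

Cross-section at t=0.758: each vertex is (1-t)·p0[i] + t·p1[i].
  v1: (1-0.758)·(-1.95,2.44) + 0.758·(-1.42,2.99) = (-1.5483,2.8569)
  v2: (1-0.758)·(-0.31,-3.9) + 0.758·(-0.5,-0.63) = (-0.4540,-1.4213)
  v3: (1-0.758)·(3.1,-1.14) + 0.758·(2.83,0.45) = (2.8953,0.0652)
Shoelace sum Σ(x_i·y_{i+1} − x_{i+1}·y_i):
  i=1: -1.5483·-1.4213 − -0.4540·2.8569 = +3.4977 (running +3.4977)
  i=2: -0.4540·0.0652 − 2.8953·-1.4213 = +4.0857 (running +7.5833)
  i=3: 2.8953·2.8569 − -1.5483·0.0652 = +8.3727 (running +15.9560)
Area = |Σ|/2 = |15.9560|/2 = 7.9780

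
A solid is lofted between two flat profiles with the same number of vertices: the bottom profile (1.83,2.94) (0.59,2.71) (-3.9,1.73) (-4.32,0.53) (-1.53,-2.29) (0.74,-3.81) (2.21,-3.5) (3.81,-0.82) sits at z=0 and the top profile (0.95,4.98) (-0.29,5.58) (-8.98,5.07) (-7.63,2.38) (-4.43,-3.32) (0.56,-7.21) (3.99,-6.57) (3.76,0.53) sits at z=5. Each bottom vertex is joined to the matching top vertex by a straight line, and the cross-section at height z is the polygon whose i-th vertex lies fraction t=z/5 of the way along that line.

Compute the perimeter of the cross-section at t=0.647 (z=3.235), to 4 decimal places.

Cross-section at t=0.647: each vertex is (1-t)·p0[i] + t·p1[i].
  v1: (1-0.647)·(1.83,2.94) + 0.647·(0.95,4.98) = (1.2606,4.2599)
  v2: (1-0.647)·(0.59,2.71) + 0.647·(-0.29,5.58) = (0.0206,4.5669)
  v3: (1-0.647)·(-3.9,1.73) + 0.647·(-8.98,5.07) = (-7.1868,3.8910)
  v4: (1-0.647)·(-4.32,0.53) + 0.647·(-7.63,2.38) = (-6.4616,1.7269)
  v5: (1-0.647)·(-1.53,-2.29) + 0.647·(-4.43,-3.32) = (-3.4063,-2.9564)
  v6: (1-0.647)·(0.74,-3.81) + 0.647·(0.56,-7.21) = (0.6235,-6.0098)
  v7: (1-0.647)·(2.21,-3.5) + 0.647·(3.99,-6.57) = (3.3617,-5.4863)
  v8: (1-0.647)·(3.81,-0.82) + 0.647·(3.76,0.53) = (3.7776,0.0535)
Perimeter = Σ |v_{i+1} − v_i|:
  edge 1→2: √(-1.2400² + 0.3070²) = 1.2774 (running 1.2774)
  edge 2→3: √(-7.2074² + -0.6759²) = 7.2390 (running 8.5165)
  edge 3→4: √(0.7252² + -2.1640²) = 2.2823 (running 10.7988)
  edge 4→5: √(3.0553² + -4.6834²) = 5.5918 (running 16.3906)
  edge 5→6: √(4.0298² + -3.0534²) = 5.0560 (running 21.4466)
  edge 6→7: √(2.7381² + 0.5235²) = 2.7877 (running 24.2343)
  edge 7→8: √(0.4160² + 5.5397²) = 5.5553 (running 29.7896)
  edge 8→1: √(-2.5170² + 4.2064²) = 4.9020 (running 34.6916)
Perimeter = 34.6916

Perimeter at t=0.647: 34.6916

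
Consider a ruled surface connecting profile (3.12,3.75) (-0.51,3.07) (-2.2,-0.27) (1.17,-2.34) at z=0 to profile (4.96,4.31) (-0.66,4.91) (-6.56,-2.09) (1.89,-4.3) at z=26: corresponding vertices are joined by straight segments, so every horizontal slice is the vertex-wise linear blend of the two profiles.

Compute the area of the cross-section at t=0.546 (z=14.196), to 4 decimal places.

Area at t=0.546: 38.3101

Cross-section at t=0.546: each vertex is (1-t)·p0[i] + t·p1[i].
  v1: (1-0.546)·(3.12,3.75) + 0.546·(4.96,4.31) = (4.1246,4.0558)
  v2: (1-0.546)·(-0.51,3.07) + 0.546·(-0.66,4.91) = (-0.5919,4.0746)
  v3: (1-0.546)·(-2.2,-0.27) + 0.546·(-6.56,-2.09) = (-4.5806,-1.2637)
  v4: (1-0.546)·(1.17,-2.34) + 0.546·(1.89,-4.3) = (1.5631,-3.4102)
Shoelace sum Σ(x_i·y_{i+1} − x_{i+1}·y_i):
  i=1: 4.1246·4.0746 − -0.5919·4.0558 = +19.2070 (running +19.2070)
  i=2: -0.5919·-1.2637 − -4.5806·4.0746 = +19.4121 (running +38.6192)
  i=3: -4.5806·-3.4102 − 1.5631·-1.2637 = +17.5958 (running +56.2149)
  i=4: 1.5631·4.0558 − 4.1246·-3.4102 = +20.4053 (running +76.6203)
Area = |Σ|/2 = |76.6203|/2 = 38.3101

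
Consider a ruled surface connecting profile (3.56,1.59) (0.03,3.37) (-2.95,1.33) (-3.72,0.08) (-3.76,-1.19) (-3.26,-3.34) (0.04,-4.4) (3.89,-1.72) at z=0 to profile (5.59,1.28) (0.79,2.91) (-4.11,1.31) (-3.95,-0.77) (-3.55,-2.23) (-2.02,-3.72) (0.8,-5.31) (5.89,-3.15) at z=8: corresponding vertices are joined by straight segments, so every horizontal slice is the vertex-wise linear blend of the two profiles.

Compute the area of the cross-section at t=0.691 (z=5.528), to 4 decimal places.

Cross-section at t=0.691: each vertex is (1-t)·p0[i] + t·p1[i].
  v1: (1-0.691)·(3.56,1.59) + 0.691·(5.59,1.28) = (4.9627,1.3758)
  v2: (1-0.691)·(0.03,3.37) + 0.691·(0.79,2.91) = (0.5552,3.0521)
  v3: (1-0.691)·(-2.95,1.33) + 0.691·(-4.11,1.31) = (-3.7516,1.3162)
  v4: (1-0.691)·(-3.72,0.08) + 0.691·(-3.95,-0.77) = (-3.8789,-0.5073)
  v5: (1-0.691)·(-3.76,-1.19) + 0.691·(-3.55,-2.23) = (-3.6149,-1.9086)
  v6: (1-0.691)·(-3.26,-3.34) + 0.691·(-2.02,-3.72) = (-2.4032,-3.6026)
  v7: (1-0.691)·(0.04,-4.4) + 0.691·(0.8,-5.31) = (0.5652,-5.0288)
  v8: (1-0.691)·(3.89,-1.72) + 0.691·(5.89,-3.15) = (5.2720,-2.7081)
Shoelace sum Σ(x_i·y_{i+1} − x_{i+1}·y_i):
  i=1: 4.9627·3.0521 − 0.5552·1.3758 = +14.3832 (running +14.3832)
  i=2: 0.5552·1.3162 − -3.7516·3.0521 = +12.1810 (running +26.5641)
  i=3: -3.7516·-0.5073 − -3.8789·1.3162 = +7.0087 (running +33.5729)
  i=4: -3.8789·-1.9086 − -3.6149·-0.5073 = +5.5695 (running +39.1423)
  i=5: -3.6149·-3.6026 − -2.4032·-1.9086 = +8.4362 (running +47.5785)
  i=6: -2.4032·-5.0288 − 0.5652·-3.6026 = +14.1211 (running +61.6996)
  i=7: 0.5652·-2.7081 − 5.2720·-5.0288 = +24.9814 (running +86.6809)
  i=8: 5.2720·1.3758 − 4.9627·-2.7081 = +20.6929 (running +107.3738)
Area = |Σ|/2 = |107.3738|/2 = 53.6869

Area at t=0.691: 53.6869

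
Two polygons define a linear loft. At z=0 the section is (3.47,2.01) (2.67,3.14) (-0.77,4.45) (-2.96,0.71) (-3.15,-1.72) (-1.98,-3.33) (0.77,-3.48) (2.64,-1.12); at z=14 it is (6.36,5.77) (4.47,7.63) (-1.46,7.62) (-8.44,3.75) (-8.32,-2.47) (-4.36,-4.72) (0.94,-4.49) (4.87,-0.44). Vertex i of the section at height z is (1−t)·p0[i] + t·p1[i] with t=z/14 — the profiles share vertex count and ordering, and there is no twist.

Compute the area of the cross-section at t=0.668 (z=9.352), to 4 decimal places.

Area at t=0.668: 99.5851

Cross-section at t=0.668: each vertex is (1-t)·p0[i] + t·p1[i].
  v1: (1-0.668)·(3.47,2.01) + 0.668·(6.36,5.77) = (5.4005,4.5217)
  v2: (1-0.668)·(2.67,3.14) + 0.668·(4.47,7.63) = (3.8724,6.1393)
  v3: (1-0.668)·(-0.77,4.45) + 0.668·(-1.46,7.62) = (-1.2309,6.5676)
  v4: (1-0.668)·(-2.96,0.71) + 0.668·(-8.44,3.75) = (-6.6206,2.7407)
  v5: (1-0.668)·(-3.15,-1.72) + 0.668·(-8.32,-2.47) = (-6.6036,-2.2210)
  v6: (1-0.668)·(-1.98,-3.33) + 0.668·(-4.36,-4.72) = (-3.5698,-4.2585)
  v7: (1-0.668)·(0.77,-3.48) + 0.668·(0.94,-4.49) = (0.8836,-4.1547)
  v8: (1-0.668)·(2.64,-1.12) + 0.668·(4.87,-0.44) = (4.1296,-0.6658)
Shoelace sum Σ(x_i·y_{i+1} − x_{i+1}·y_i):
  i=1: 5.4005·6.1393 − 3.8724·4.5217 = +15.6458 (running +15.6458)
  i=2: 3.8724·6.5676 − -1.2309·6.1393 = +32.9892 (running +48.6350)
  i=3: -1.2309·2.7407 − -6.6206·6.5676 = +40.1078 (running +88.7428)
  i=4: -6.6206·-2.2210 − -6.6036·2.7407 = +32.8030 (running +121.5458)
  i=5: -6.6036·-4.2585 − -3.5698·-2.2210 = +20.1928 (running +141.7386)
  i=6: -3.5698·-4.1547 − 0.8836·-4.2585 = +18.5942 (running +160.3328)
  i=7: 0.8836·-0.6658 − 4.1296·-4.1547 = +16.5691 (running +176.9019)
  i=8: 4.1296·4.5217 − 5.4005·-0.6658 = +22.2684 (running +199.1702)
Area = |Σ|/2 = |199.1702|/2 = 99.5851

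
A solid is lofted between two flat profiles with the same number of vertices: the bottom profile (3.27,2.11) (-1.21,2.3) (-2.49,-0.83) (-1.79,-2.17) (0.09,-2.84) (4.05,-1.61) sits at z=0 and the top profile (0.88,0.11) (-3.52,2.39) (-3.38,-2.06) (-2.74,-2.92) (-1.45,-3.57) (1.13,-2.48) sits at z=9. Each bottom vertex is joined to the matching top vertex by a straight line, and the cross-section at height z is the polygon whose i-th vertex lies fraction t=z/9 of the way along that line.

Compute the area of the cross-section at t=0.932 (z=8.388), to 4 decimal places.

Area at t=0.932: 19.2256

Cross-section at t=0.932: each vertex is (1-t)·p0[i] + t·p1[i].
  v1: (1-0.932)·(3.27,2.11) + 0.932·(0.88,0.11) = (1.0425,0.2460)
  v2: (1-0.932)·(-1.21,2.3) + 0.932·(-3.52,2.39) = (-3.3629,2.3839)
  v3: (1-0.932)·(-2.49,-0.83) + 0.932·(-3.38,-2.06) = (-3.3195,-1.9764)
  v4: (1-0.932)·(-1.79,-2.17) + 0.932·(-2.74,-2.92) = (-2.6754,-2.8690)
  v5: (1-0.932)·(0.09,-2.84) + 0.932·(-1.45,-3.57) = (-1.3453,-3.5204)
  v6: (1-0.932)·(4.05,-1.61) + 0.932·(1.13,-2.48) = (1.3286,-2.4208)
Shoelace sum Σ(x_i·y_{i+1} − x_{i+1}·y_i):
  i=1: 1.0425·2.3839 − -3.3629·0.2460 = +3.3125 (running +3.3125)
  i=2: -3.3629·-1.9764 − -3.3195·2.3839 = +14.5596 (running +17.8721)
  i=3: -3.3195·-2.8690 − -2.6754·-1.9764 = +4.2360 (running +22.1081)
  i=4: -2.6754·-3.5204 − -1.3453·-2.8690 = +5.5588 (running +27.6669)
  i=5: -1.3453·-2.4208 − 1.3286·-3.5204 = +7.9337 (running +35.6006)
  i=6: 1.3286·0.2460 − 1.0425·-2.4208 = +2.8506 (running +38.4512)
Area = |Σ|/2 = |38.4512|/2 = 19.2256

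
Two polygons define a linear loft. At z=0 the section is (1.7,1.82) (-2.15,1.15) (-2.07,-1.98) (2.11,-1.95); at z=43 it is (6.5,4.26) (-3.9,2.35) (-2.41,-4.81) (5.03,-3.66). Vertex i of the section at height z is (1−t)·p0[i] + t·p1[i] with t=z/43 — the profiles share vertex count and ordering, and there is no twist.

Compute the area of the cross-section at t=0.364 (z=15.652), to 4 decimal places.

Cross-section at t=0.364: each vertex is (1-t)·p0[i] + t·p1[i].
  v1: (1-0.364)·(1.7,1.82) + 0.364·(6.5,4.26) = (3.4472,2.7082)
  v2: (1-0.364)·(-2.15,1.15) + 0.364·(-3.9,2.35) = (-2.7870,1.5868)
  v3: (1-0.364)·(-2.07,-1.98) + 0.364·(-2.41,-4.81) = (-2.1938,-3.0101)
  v4: (1-0.364)·(2.11,-1.95) + 0.364·(5.03,-3.66) = (3.1729,-2.5724)
Shoelace sum Σ(x_i·y_{i+1} − x_{i+1}·y_i):
  i=1: 3.4472·1.5868 − -2.7870·2.7082 = +13.0177 (running +13.0177)
  i=2: -2.7870·-3.0101 − -2.1938·1.5868 = +11.8703 (running +24.8879)
  i=3: -2.1938·-2.5724 − 3.1729·-3.0101 = +15.1941 (running +40.0820)
  i=4: 3.1729·2.7082 − 3.4472·-2.5724 = +17.4604 (running +57.5424)
Area = |Σ|/2 = |57.5424|/2 = 28.7712

Area at t=0.364: 28.7712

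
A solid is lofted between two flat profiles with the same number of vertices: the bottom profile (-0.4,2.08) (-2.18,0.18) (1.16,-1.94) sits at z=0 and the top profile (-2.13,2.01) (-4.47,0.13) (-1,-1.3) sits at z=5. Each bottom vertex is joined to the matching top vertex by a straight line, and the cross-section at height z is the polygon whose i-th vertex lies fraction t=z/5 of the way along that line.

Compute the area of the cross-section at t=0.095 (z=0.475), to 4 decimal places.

Area at t=0.095: 5.0647

Cross-section at t=0.095: each vertex is (1-t)·p0[i] + t·p1[i].
  v1: (1-0.095)·(-0.4,2.08) + 0.095·(-2.13,2.01) = (-0.5644,2.0734)
  v2: (1-0.095)·(-2.18,0.18) + 0.095·(-4.47,0.13) = (-2.3975,0.1752)
  v3: (1-0.095)·(1.16,-1.94) + 0.095·(-1,-1.3) = (0.9548,-1.8792)
Shoelace sum Σ(x_i·y_{i+1} − x_{i+1}·y_i):
  i=1: -0.5644·0.1752 − -2.3975·2.0734 = +4.8721 (running +4.8721)
  i=2: -2.3975·-1.8792 − 0.9548·0.1752 = +4.3381 (running +9.2102)
  i=3: 0.9548·2.0734 − -0.5644·-1.8792 = +0.9191 (running +10.1293)
Area = |Σ|/2 = |10.1293|/2 = 5.0647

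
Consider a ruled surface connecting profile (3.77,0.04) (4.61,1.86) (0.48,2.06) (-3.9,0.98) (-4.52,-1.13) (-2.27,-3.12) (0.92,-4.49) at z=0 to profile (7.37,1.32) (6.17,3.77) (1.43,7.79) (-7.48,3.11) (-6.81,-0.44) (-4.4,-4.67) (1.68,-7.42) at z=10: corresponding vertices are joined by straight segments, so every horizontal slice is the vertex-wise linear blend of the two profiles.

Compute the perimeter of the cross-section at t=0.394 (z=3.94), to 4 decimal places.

Cross-section at t=0.394: each vertex is (1-t)·p0[i] + t·p1[i].
  v1: (1-0.394)·(3.77,0.04) + 0.394·(7.37,1.32) = (5.1884,0.5443)
  v2: (1-0.394)·(4.61,1.86) + 0.394·(6.17,3.77) = (5.2246,2.6125)
  v3: (1-0.394)·(0.48,2.06) + 0.394·(1.43,7.79) = (0.8543,4.3176)
  v4: (1-0.394)·(-3.9,0.98) + 0.394·(-7.48,3.11) = (-5.3105,1.8192)
  v5: (1-0.394)·(-4.52,-1.13) + 0.394·(-6.81,-0.44) = (-5.4223,-0.8581)
  v6: (1-0.394)·(-2.27,-3.12) + 0.394·(-4.4,-4.67) = (-3.1092,-3.7307)
  v7: (1-0.394)·(0.92,-4.49) + 0.394·(1.68,-7.42) = (1.2194,-5.6444)
Perimeter = Σ |v_{i+1} − v_i|:
  edge 1→2: √(0.0362² + 2.0682²) = 2.0685 (running 2.0685)
  edge 2→3: √(-4.3703² + 1.7051²) = 4.6912 (running 6.7597)
  edge 3→4: √(-6.1648² + -2.4984²) = 6.6518 (running 13.4116)
  edge 4→5: √(-0.1117² + -2.6774²) = 2.6797 (running 16.0913)
  edge 5→6: √(2.3130² + -2.8726²) = 3.6881 (running 19.7793)
  edge 6→7: √(4.3287² + -1.9137²) = 4.7328 (running 24.5121)
  edge 7→1: √(3.9690² + 6.1887²) = 7.3521 (running 31.8642)
Perimeter = 31.8642

Perimeter at t=0.394: 31.8642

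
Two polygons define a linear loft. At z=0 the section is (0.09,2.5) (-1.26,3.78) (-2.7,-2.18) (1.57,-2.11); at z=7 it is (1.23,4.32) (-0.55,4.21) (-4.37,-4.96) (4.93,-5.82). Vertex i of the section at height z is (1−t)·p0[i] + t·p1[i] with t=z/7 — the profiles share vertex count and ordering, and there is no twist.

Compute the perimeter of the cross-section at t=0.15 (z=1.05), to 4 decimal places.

Cross-section at t=0.15: each vertex is (1-t)·p0[i] + t·p1[i].
  v1: (1-0.15)·(0.09,2.5) + 0.15·(1.23,4.32) = (0.2610,2.7730)
  v2: (1-0.15)·(-1.26,3.78) + 0.15·(-0.55,4.21) = (-1.1535,3.8445)
  v3: (1-0.15)·(-2.7,-2.18) + 0.15·(-4.37,-4.96) = (-2.9505,-2.5970)
  v4: (1-0.15)·(1.57,-2.11) + 0.15·(4.93,-5.82) = (2.0740,-2.6665)
Perimeter = Σ |v_{i+1} − v_i|:
  edge 1→2: √(-1.4145² + 1.0715²) = 1.7745 (running 1.7745)
  edge 2→3: √(-1.7970² + -6.4415²) = 6.6875 (running 8.4620)
  edge 3→4: √(5.0245² + -0.0695²) = 5.0250 (running 13.4870)
  edge 4→1: √(-1.8130² + 5.4395²) = 5.7337 (running 19.2206)
Perimeter = 19.2206

Perimeter at t=0.15: 19.2206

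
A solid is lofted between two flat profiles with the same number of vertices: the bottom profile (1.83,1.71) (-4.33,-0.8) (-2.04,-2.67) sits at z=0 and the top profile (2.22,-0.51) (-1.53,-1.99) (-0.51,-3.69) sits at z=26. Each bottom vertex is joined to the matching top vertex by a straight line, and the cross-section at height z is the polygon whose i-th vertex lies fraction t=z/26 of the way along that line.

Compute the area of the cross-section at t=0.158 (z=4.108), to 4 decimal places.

Cross-section at t=0.158: each vertex is (1-t)·p0[i] + t·p1[i].
  v1: (1-0.158)·(1.83,1.71) + 0.158·(2.22,-0.51) = (1.8916,1.3592)
  v2: (1-0.158)·(-4.33,-0.8) + 0.158·(-1.53,-1.99) = (-3.8876,-0.9880)
  v3: (1-0.158)·(-2.04,-2.67) + 0.158·(-0.51,-3.69) = (-1.7983,-2.8312)
Shoelace sum Σ(x_i·y_{i+1} − x_{i+1}·y_i):
  i=1: 1.8916·-0.9880 − -3.8876·1.3592 = +3.4152 (running +3.4152)
  i=2: -3.8876·-2.8312 − -1.7983·-0.9880 = +9.2297 (running +12.6449)
  i=3: -1.7983·1.3592 − 1.8916·-2.8312 = +2.9112 (running +15.5561)
Area = |Σ|/2 = |15.5561|/2 = 7.7781

Area at t=0.158: 7.7781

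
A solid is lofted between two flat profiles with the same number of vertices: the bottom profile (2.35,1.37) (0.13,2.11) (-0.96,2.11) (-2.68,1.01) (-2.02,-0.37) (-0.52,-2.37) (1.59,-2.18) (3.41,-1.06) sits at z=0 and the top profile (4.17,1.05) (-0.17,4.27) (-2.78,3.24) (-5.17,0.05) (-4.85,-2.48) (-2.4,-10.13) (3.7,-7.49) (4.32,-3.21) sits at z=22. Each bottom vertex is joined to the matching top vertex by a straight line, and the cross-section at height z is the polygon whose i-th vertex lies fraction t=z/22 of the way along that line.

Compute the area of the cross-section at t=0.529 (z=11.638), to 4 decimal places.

Cross-section at t=0.529: each vertex is (1-t)·p0[i] + t·p1[i].
  v1: (1-0.529)·(2.35,1.37) + 0.529·(4.17,1.05) = (3.3128,1.2007)
  v2: (1-0.529)·(0.13,2.11) + 0.529·(-0.17,4.27) = (-0.0287,3.2526)
  v3: (1-0.529)·(-0.96,2.11) + 0.529·(-2.78,3.24) = (-1.9228,2.7078)
  v4: (1-0.529)·(-2.68,1.01) + 0.529·(-5.17,0.05) = (-3.9972,0.5022)
  v5: (1-0.529)·(-2.02,-0.37) + 0.529·(-4.85,-2.48) = (-3.5171,-1.4862)
  v6: (1-0.529)·(-0.52,-2.37) + 0.529·(-2.4,-10.13) = (-1.5145,-6.4750)
  v7: (1-0.529)·(1.59,-2.18) + 0.529·(3.7,-7.49) = (2.7062,-4.9890)
  v8: (1-0.529)·(3.41,-1.06) + 0.529·(4.32,-3.21) = (3.8914,-2.1974)
Shoelace sum Σ(x_i·y_{i+1} − x_{i+1}·y_i):
  i=1: 3.3128·3.2526 − -0.0287·1.2007 = +10.8097 (running +10.8097)
  i=2: -0.0287·2.7078 − -1.9228·3.2526 = +6.1764 (running +16.9861)
  i=3: -1.9228·0.5022 − -3.9972·2.7078 = +9.8580 (running +26.8441)
  i=4: -3.9972·-1.4862 − -3.5171·0.5022 = +7.7067 (running +34.5509)
  i=5: -3.5171·-6.4750 − -1.5145·-1.4862 = +20.5223 (running +55.0732)
  i=6: -1.5145·-4.9890 − 2.7062·-6.4750 = +25.0786 (running +80.1518)
  i=7: 2.7062·-2.1974 − 3.8914·-4.9890 = +13.4677 (running +93.6194)
  i=8: 3.8914·1.2007 − 3.3128·-2.1974 = +11.9518 (running +105.5713)
Area = |Σ|/2 = |105.5713|/2 = 52.7856

Area at t=0.529: 52.7856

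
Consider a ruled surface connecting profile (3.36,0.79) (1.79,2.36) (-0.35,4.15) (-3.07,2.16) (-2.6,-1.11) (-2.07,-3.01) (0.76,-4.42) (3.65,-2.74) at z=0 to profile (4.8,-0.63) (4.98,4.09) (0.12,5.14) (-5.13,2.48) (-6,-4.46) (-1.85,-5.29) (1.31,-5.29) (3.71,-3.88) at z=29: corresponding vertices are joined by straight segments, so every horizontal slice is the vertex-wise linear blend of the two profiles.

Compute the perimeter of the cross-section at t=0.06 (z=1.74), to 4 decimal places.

Perimeter at t=0.06: 24.1615

Cross-section at t=0.06: each vertex is (1-t)·p0[i] + t·p1[i].
  v1: (1-0.06)·(3.36,0.79) + 0.06·(4.8,-0.63) = (3.4464,0.7048)
  v2: (1-0.06)·(1.79,2.36) + 0.06·(4.98,4.09) = (1.9814,2.4638)
  v3: (1-0.06)·(-0.35,4.15) + 0.06·(0.12,5.14) = (-0.3218,4.2094)
  v4: (1-0.06)·(-3.07,2.16) + 0.06·(-5.13,2.48) = (-3.1936,2.1792)
  v5: (1-0.06)·(-2.6,-1.11) + 0.06·(-6,-4.46) = (-2.8040,-1.3110)
  v6: (1-0.06)·(-2.07,-3.01) + 0.06·(-1.85,-5.29) = (-2.0568,-3.1468)
  v7: (1-0.06)·(0.76,-4.42) + 0.06·(1.31,-5.29) = (0.7930,-4.4722)
  v8: (1-0.06)·(3.65,-2.74) + 0.06·(3.71,-3.88) = (3.6536,-2.8084)
Perimeter = Σ |v_{i+1} − v_i|:
  edge 1→2: √(-1.4650² + 1.7590²) = 2.2892 (running 2.2892)
  edge 2→3: √(-2.3032² + 1.7456²) = 2.8900 (running 5.1791)
  edge 3→4: √(-2.8718² + -2.0302²) = 3.5170 (running 8.6961)
  edge 4→5: √(0.3896² + -3.4902²) = 3.5119 (running 12.2080)
  edge 5→6: √(0.7472² + -1.8358²) = 1.9820 (running 14.1900)
  edge 6→7: √(2.8498² + -1.3254²) = 3.1429 (running 17.3329)
  edge 7→8: √(2.8606² + 1.6638²) = 3.3093 (running 20.6422)
  edge 8→1: √(-0.2072² + 3.5132²) = 3.5193 (running 24.1615)
Perimeter = 24.1615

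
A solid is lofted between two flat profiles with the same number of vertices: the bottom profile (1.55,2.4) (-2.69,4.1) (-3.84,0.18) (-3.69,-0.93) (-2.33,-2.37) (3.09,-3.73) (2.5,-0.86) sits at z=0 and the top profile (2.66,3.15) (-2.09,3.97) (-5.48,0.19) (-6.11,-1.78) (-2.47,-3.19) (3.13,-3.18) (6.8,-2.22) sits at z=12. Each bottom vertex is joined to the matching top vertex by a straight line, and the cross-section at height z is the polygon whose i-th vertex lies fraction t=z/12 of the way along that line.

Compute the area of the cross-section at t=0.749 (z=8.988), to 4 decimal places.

Area at t=0.749: 54.7698

Cross-section at t=0.749: each vertex is (1-t)·p0[i] + t·p1[i].
  v1: (1-0.749)·(1.55,2.4) + 0.749·(2.66,3.15) = (2.3814,2.9617)
  v2: (1-0.749)·(-2.69,4.1) + 0.749·(-2.09,3.97) = (-2.2406,4.0026)
  v3: (1-0.749)·(-3.84,0.18) + 0.749·(-5.48,0.19) = (-5.0684,0.1875)
  v4: (1-0.749)·(-3.69,-0.93) + 0.749·(-6.11,-1.78) = (-5.5026,-1.5667)
  v5: (1-0.749)·(-2.33,-2.37) + 0.749·(-2.47,-3.19) = (-2.4349,-2.9842)
  v6: (1-0.749)·(3.09,-3.73) + 0.749·(3.13,-3.18) = (3.1200,-3.3181)
  v7: (1-0.749)·(2.5,-0.86) + 0.749·(6.8,-2.22) = (5.7207,-1.8786)
Shoelace sum Σ(x_i·y_{i+1} − x_{i+1}·y_i):
  i=1: 2.3814·4.0026 − -2.2406·2.9617 = +16.1679 (running +16.1679)
  i=2: -2.2406·0.1875 − -5.0684·4.0026 = +19.8667 (running +36.0346)
  i=3: -5.0684·-1.5667 − -5.5026·0.1875 = +8.9720 (running +45.0066)
  i=4: -5.5026·-2.9842 − -2.4349·-1.5667 = +12.6061 (running +57.6127)
  i=5: -2.4349·-3.3181 − 3.1200·-2.9842 = +17.3895 (running +75.0022)
  i=6: 3.1200·-1.8786 − 5.7207·-3.3181 = +13.1203 (running +88.1225)
  i=7: 5.7207·2.9617 − 2.3814·-1.8786 = +21.4171 (running +109.5396)
Area = |Σ|/2 = |109.5396|/2 = 54.7698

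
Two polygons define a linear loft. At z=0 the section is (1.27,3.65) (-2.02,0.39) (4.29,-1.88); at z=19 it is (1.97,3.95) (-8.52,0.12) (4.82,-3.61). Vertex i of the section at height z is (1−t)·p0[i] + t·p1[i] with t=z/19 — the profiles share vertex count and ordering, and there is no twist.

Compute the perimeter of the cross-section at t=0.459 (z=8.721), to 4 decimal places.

Cross-section at t=0.459: each vertex is (1-t)·p0[i] + t·p1[i].
  v1: (1-0.459)·(1.27,3.65) + 0.459·(1.97,3.95) = (1.5913,3.7877)
  v2: (1-0.459)·(-2.02,0.39) + 0.459·(-8.52,0.12) = (-5.0035,0.2661)
  v3: (1-0.459)·(4.29,-1.88) + 0.459·(4.82,-3.61) = (4.5333,-2.6741)
Perimeter = Σ |v_{i+1} − v_i|:
  edge 1→2: √(-6.5948² + -3.5216²) = 7.4762 (running 7.4762)
  edge 2→3: √(9.5368² + -2.9401²) = 9.9797 (running 17.4559)
  edge 3→1: √(-2.9420² + 6.4618²) = 7.1000 (running 24.5559)
Perimeter = 24.5559

Perimeter at t=0.459: 24.5559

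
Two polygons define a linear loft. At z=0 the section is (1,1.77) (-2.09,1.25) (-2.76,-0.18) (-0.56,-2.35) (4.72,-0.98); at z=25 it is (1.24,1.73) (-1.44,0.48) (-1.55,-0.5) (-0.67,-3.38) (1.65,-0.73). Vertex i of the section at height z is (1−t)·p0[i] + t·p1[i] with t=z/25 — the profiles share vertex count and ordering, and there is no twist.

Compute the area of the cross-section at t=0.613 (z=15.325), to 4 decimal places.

Cross-section at t=0.613: each vertex is (1-t)·p0[i] + t·p1[i].
  v1: (1-0.613)·(1,1.77) + 0.613·(1.24,1.73) = (1.1471,1.7455)
  v2: (1-0.613)·(-2.09,1.25) + 0.613·(-1.44,0.48) = (-1.6915,0.7780)
  v3: (1-0.613)·(-2.76,-0.18) + 0.613·(-1.55,-0.5) = (-2.0183,-0.3762)
  v4: (1-0.613)·(-0.56,-2.35) + 0.613·(-0.67,-3.38) = (-0.6274,-2.9814)
  v5: (1-0.613)·(4.72,-0.98) + 0.613·(1.65,-0.73) = (2.8381,-0.8267)
Shoelace sum Σ(x_i·y_{i+1} − x_{i+1}·y_i):
  i=1: 1.1471·0.7780 − -1.6915·1.7455 = +3.8450 (running +3.8450)
  i=2: -1.6915·-0.3762 − -2.0183·0.7780 = +2.2065 (running +6.0515)
  i=3: -2.0183·-2.9814 − -0.6274·-0.3762 = +5.7812 (running +11.8327)
  i=4: -0.6274·-0.8267 − 2.8381·-2.9814 = +8.9802 (running +20.8129)
  i=5: 2.8381·1.7455 − 1.1471·-0.8267 = +5.9022 (running +26.7151)
Area = |Σ|/2 = |26.7151|/2 = 13.3576

Area at t=0.613: 13.3576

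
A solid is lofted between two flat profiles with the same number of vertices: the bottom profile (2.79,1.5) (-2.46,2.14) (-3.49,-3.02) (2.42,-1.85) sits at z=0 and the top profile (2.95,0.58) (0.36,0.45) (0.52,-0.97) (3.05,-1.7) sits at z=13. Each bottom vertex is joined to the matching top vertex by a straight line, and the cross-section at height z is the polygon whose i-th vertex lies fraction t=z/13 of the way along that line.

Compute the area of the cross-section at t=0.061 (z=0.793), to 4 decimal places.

Area at t=0.061: 22.0178

Cross-section at t=0.061: each vertex is (1-t)·p0[i] + t·p1[i].
  v1: (1-0.061)·(2.79,1.5) + 0.061·(2.95,0.58) = (2.7998,1.4439)
  v2: (1-0.061)·(-2.46,2.14) + 0.061·(0.36,0.45) = (-2.2880,2.0369)
  v3: (1-0.061)·(-3.49,-3.02) + 0.061·(0.52,-0.97) = (-3.2454,-2.8950)
  v4: (1-0.061)·(2.42,-1.85) + 0.061·(3.05,-1.7) = (2.4584,-1.8409)
Shoelace sum Σ(x_i·y_{i+1} − x_{i+1}·y_i):
  i=1: 2.7998·2.0369 − -2.2880·1.4439 = +9.0064 (running +9.0064)
  i=2: -2.2880·-2.8950 − -3.2454·2.0369 = +13.2342 (running +22.2406)
  i=3: -3.2454·-1.8409 − 2.4584·-2.8950 = +13.0913 (running +35.3319)
  i=4: 2.4584·1.4439 − 2.7998·-1.8409 = +8.7036 (running +44.0355)
Area = |Σ|/2 = |44.0355|/2 = 22.0178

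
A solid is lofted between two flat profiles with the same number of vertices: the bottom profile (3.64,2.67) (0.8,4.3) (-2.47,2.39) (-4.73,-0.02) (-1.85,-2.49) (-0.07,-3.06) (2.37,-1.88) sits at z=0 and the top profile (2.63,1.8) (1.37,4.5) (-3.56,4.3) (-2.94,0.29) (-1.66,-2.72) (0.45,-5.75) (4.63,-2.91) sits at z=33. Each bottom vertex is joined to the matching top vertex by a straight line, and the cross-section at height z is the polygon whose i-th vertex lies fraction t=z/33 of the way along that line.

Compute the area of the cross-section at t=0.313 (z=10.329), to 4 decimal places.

Cross-section at t=0.313: each vertex is (1-t)·p0[i] + t·p1[i].
  v1: (1-0.313)·(3.64,2.67) + 0.313·(2.63,1.8) = (3.3239,2.3977)
  v2: (1-0.313)·(0.8,4.3) + 0.313·(1.37,4.5) = (0.9784,4.3626)
  v3: (1-0.313)·(-2.47,2.39) + 0.313·(-3.56,4.3) = (-2.8112,2.9878)
  v4: (1-0.313)·(-4.73,-0.02) + 0.313·(-2.94,0.29) = (-4.1697,0.0770)
  v5: (1-0.313)·(-1.85,-2.49) + 0.313·(-1.66,-2.72) = (-1.7905,-2.5620)
  v6: (1-0.313)·(-0.07,-3.06) + 0.313·(0.45,-5.75) = (0.0928,-3.9020)
  v7: (1-0.313)·(2.37,-1.88) + 0.313·(4.63,-2.91) = (3.0774,-2.2024)
Shoelace sum Σ(x_i·y_{i+1} − x_{i+1}·y_i):
  i=1: 3.3239·4.3626 − 0.9784·2.3977 = +12.1548 (running +12.1548)
  i=2: 0.9784·2.9878 − -2.8112·4.3626 = +15.1873 (running +27.3421)
  i=3: -2.8112·0.0770 − -4.1697·2.9878 = +12.2419 (running +39.5840)
  i=4: -4.1697·-2.5620 − -1.7905·0.0770 = +10.8207 (running +50.4048)
  i=5: -1.7905·-3.9020 − 0.0928·-2.5620 = +7.2242 (running +57.6290)
  i=6: 0.0928·-2.2024 − 3.0774·-3.9020 = +11.8036 (running +69.4326)
  i=7: 3.0774·2.3977 − 3.3239·-2.2024 = +14.6991 (running +84.1316)
Area = |Σ|/2 = |84.1316|/2 = 42.0658

Area at t=0.313: 42.0658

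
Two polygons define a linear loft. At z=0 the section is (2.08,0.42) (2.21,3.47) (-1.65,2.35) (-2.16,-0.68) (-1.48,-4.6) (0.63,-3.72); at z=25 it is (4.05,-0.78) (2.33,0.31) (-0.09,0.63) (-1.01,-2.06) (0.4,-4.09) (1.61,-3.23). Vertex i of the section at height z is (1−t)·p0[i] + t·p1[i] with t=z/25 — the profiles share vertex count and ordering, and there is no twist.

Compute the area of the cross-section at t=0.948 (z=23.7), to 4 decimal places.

Cross-section at t=0.948: each vertex is (1-t)·p0[i] + t·p1[i].
  v1: (1-0.948)·(2.08,0.42) + 0.948·(4.05,-0.78) = (3.9476,-0.7176)
  v2: (1-0.948)·(2.21,3.47) + 0.948·(2.33,0.31) = (2.3238,0.4743)
  v3: (1-0.948)·(-1.65,2.35) + 0.948·(-0.09,0.63) = (-0.1711,0.7194)
  v4: (1-0.948)·(-2.16,-0.68) + 0.948·(-1.01,-2.06) = (-1.0698,-1.9882)
  v5: (1-0.948)·(-1.48,-4.6) + 0.948·(0.4,-4.09) = (0.3022,-4.1165)
  v6: (1-0.948)·(0.63,-3.72) + 0.948·(1.61,-3.23) = (1.5590,-3.2555)
Shoelace sum Σ(x_i·y_{i+1} − x_{i+1}·y_i):
  i=1: 3.9476·0.4743 − 2.3238·-0.7176 = +3.5399 (running +3.5399)
  i=2: 2.3238·0.7194 − -0.1711·0.4743 = +1.7530 (running +5.2929)
  i=3: -0.1711·-1.9882 − -1.0698·0.7194 = +1.1099 (running +6.4028)
  i=4: -1.0698·-4.1165 − 0.3022·-1.9882 = +5.0048 (running +11.4076)
  i=5: 0.3022·-3.2555 − 1.5590·-4.1165 = +5.4339 (running +16.8415)
  i=6: 1.5590·-0.7176 − 3.9476·-3.2555 = +11.7324 (running +28.5739)
Area = |Σ|/2 = |28.5739|/2 = 14.2869

Area at t=0.948: 14.2869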